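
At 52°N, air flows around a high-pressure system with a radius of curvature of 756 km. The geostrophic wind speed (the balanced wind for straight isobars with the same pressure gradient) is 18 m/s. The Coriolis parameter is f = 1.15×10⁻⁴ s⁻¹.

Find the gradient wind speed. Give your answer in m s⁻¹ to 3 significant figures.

Around a high, pressure-gradient force acts outward with centrifugal, so Coriolis balances both:
fV = (1/ρ)|∂P/∂n| + V²/R  →  V² − fR·V + fR·V_g = 0
With fR = 1.15×10⁻⁴ × 756×10³ m = 86.9 m/s:
V = [fR − √((fR)² − 4 fR V_g)]/2 = [86.9 − √(86.9² − 4×86.9×18)]/2 = 25.4 m/s
Supergeostrophic (V > V_g = 18 m/s), as expected around a high.

25.4 m s⁻¹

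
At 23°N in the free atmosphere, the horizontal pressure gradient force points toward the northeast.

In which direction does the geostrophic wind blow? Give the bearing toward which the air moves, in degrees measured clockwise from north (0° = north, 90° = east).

135°

The pressure-gradient force points toward the northeast (bearing 045°).
Geostrophic balance: in the Northern Hemisphere the Coriolis force deflects motion to the right, so the geostrophic wind blows 90° to the right of the pressure-gradient force (low pressure on the left).
Rotating 045° by 90° clockwise gives 135° — the wind blows toward the southeast.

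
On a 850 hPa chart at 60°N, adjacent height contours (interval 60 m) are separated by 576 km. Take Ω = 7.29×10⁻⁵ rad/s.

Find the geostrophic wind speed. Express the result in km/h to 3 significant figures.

Coriolis parameter at 60°N:
f = 2Ω sin φ = 2 × 7.29×10⁻⁵ × sin 60° = 1.26×10⁻⁴ s⁻¹
Height gradient: |∂Z/∂n| = 60 m / 576000 m = 1.04×10⁻⁴
On a pressure surface, geostrophic balance gives V_g = (g/f)|∂Z/∂n|:
V_g = 9.81 × 1.04×10⁻⁴ / 1.26×10⁻⁴ = 8.09 m/s
Converting: 8.09 m/s × 3.6 = 29.1 km/h

29.1 km/h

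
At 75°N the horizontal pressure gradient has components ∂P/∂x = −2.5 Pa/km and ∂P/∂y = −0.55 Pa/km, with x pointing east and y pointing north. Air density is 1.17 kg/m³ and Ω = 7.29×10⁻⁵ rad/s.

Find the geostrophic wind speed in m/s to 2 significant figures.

16 m/s

Coriolis parameter at 75°N:
f = 2Ω sin φ = 2 × 7.29×10⁻⁵ × sin 75° = 1.41×10⁻⁴ s⁻¹
Component geostrophic relations (x east, y north):
u_g = −(1/(fρ)) ∂P/∂y,  v_g = (1/(fρ)) ∂P/∂x
u_g = −(−0.55×10⁻³)/(1.41×10⁻⁴ × 1.17) = 3.34 m/s;  v_g = (−2.5×10⁻³)/(1.41×10⁻⁴ × 1.17) = −15.2 m/s
|V_g| = √(u_g² + v_g²) = 15.5 m/s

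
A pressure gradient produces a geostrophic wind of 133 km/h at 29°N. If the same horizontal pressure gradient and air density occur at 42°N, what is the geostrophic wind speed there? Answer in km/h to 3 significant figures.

With the same pressure gradient and density, V_g ∝ 1/f ∝ 1/sin φ.
V₂ = V₁ · sin φ₁ / sin φ₂ = 133 × sin 29° / sin 42°
V₂ = 133 × 0.4848/0.6691 = 96.4 km/h

96.4 km/h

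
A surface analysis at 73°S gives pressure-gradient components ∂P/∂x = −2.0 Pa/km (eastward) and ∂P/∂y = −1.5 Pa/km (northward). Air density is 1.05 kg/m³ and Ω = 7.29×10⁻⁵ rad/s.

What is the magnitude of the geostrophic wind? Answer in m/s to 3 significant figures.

Coriolis parameter at 73°S:
f = 2Ω sin φ = 2 × 7.29×10⁻⁵ × sin 73° = 1.39×10⁻⁴ s⁻¹
In the Southern Hemisphere f is negative: f = −1.39×10⁻⁴ s⁻¹.
Component geostrophic relations (x east, y north):
u_g = −(1/(fρ)) ∂P/∂y,  v_g = (1/(fρ)) ∂P/∂x
u_g = −(−1.5×10⁻³)/(−1.39×10⁻⁴ × 1.05) = −10.2 m/s;  v_g = (−2.0×10⁻³)/(−1.39×10⁻⁴ × 1.05) = 13.7 m/s
|V_g| = √(u_g² + v_g²) = 17.1 m/s

17.1 m/s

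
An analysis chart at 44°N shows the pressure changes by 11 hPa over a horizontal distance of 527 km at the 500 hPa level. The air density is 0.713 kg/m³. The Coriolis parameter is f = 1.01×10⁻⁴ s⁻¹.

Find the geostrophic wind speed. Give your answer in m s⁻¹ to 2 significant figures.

Pressure gradient: |∂P/∂n| = 1100 Pa / 527000 m = 2.09×10⁻³ Pa/m
Geostrophic balance (pressure-gradient force = Coriolis force):
V_g = (1/(fρ)) |∂P/∂n| = 2.09×10⁻³ / (1.01×10⁻⁴ × 0.713) = 29.0 m/s

29 m s⁻¹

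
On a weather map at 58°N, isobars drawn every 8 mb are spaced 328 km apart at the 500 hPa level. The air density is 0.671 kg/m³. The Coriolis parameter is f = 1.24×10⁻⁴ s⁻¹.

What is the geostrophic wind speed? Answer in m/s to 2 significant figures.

29 m/s

Pressure gradient: |∂P/∂n| = 800 Pa / 328000 m = 2.44×10⁻³ Pa/m
Geostrophic balance (pressure-gradient force = Coriolis force):
V_g = (1/(fρ)) |∂P/∂n| = 2.44×10⁻³ / (1.24×10⁻⁴ × 0.671) = 29.3 m/s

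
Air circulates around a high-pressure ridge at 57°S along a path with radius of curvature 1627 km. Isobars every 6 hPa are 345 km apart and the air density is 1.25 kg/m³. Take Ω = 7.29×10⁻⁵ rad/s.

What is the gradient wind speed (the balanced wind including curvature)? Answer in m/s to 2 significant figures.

Coriolis parameter at 57°S:
f = 2Ω sin φ = 2 × 7.29×10⁻⁵ × sin 57° = 1.22×10⁻⁴ s⁻¹
Pressure gradient: |∂P/∂n| = 600 Pa / 345000 m = 1.74×10⁻³ Pa/m
Geostrophic speed: V_g = |∂P/∂n|/(fρ) = 1.74×10⁻³/(1.22×10⁻⁴ × 1.25) = 11.4 m/s
Around a high, pressure-gradient force acts outward with centrifugal, so Coriolis balances both:
fV = (1/ρ)|∂P/∂n| + V²/R  →  V² − fR·V + fR·V_g = 0
With fR = 1.22×10⁻⁴ × 1627×10³ m = 199 m/s:
V = [fR − √((fR)² − 4 fR V_g)]/2 = [199 − √(199² − 4×199×11.4)]/2 = 12.1 m/s
Supergeostrophic (V > V_g = 11.4 m/s), as expected around a high.

12 m/s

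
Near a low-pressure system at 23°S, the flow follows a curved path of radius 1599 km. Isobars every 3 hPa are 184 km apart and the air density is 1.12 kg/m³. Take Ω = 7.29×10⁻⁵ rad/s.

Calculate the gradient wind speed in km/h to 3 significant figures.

Coriolis parameter at 23°S:
f = 2Ω sin φ = 2 × 7.29×10⁻⁵ × sin 23° = 5.70×10⁻⁵ s⁻¹
Pressure gradient: |∂P/∂n| = 300 Pa / 184000 m = 1.63×10⁻³ Pa/m
Geostrophic speed: V_g = |∂P/∂n|/(fρ) = 1.63×10⁻³/(5.70×10⁻⁵ × 1.12) = 25.6 m/s
Around a low, centrifugal force acts outward with Coriolis, so pressure-gradient force balances both:
(1/ρ)|∂P/∂n| = fV + V²/R  →  V² + fR·V − fR·V_g = 0
With fR = 5.70×10⁻⁵ × 1599×10³ m = 91.1 m/s:
V = [−fR + √((fR)² + 4 fR V_g)]/2 = [−91.1 + √(91.1² + 4×91.1×25.6)]/2 = 20.8 m/s
Subgeostrophic (V < V_g = 25.6 m/s), as expected around a low.
Converting: 20.8 m/s × 3.6 = 74.9 km/h

74.9 km/h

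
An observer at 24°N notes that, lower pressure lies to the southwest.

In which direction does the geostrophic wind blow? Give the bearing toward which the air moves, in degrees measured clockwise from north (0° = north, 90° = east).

315°

The pressure-gradient force points toward the southwest (bearing 225°).
Geostrophic balance: in the Northern Hemisphere the Coriolis force deflects motion to the right, so the geostrophic wind blows 90° to the right of the pressure-gradient force (low pressure on the left).
Rotating 225° by 90° clockwise gives 315° — the wind blows toward the northwest.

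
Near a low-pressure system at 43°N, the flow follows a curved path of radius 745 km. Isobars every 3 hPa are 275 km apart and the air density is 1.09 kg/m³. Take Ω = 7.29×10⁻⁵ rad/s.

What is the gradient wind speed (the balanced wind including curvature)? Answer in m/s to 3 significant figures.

Coriolis parameter at 43°N:
f = 2Ω sin φ = 2 × 7.29×10⁻⁵ × sin 43° = 9.94×10⁻⁵ s⁻¹
Pressure gradient: |∂P/∂n| = 300 Pa / 275000 m = 1.09×10⁻³ Pa/m
Geostrophic speed: V_g = |∂P/∂n|/(fρ) = 1.09×10⁻³/(9.94×10⁻⁵ × 1.09) = 10.1 m/s
Around a low, centrifugal force acts outward with Coriolis, so pressure-gradient force balances both:
(1/ρ)|∂P/∂n| = fV + V²/R  →  V² + fR·V − fR·V_g = 0
With fR = 9.94×10⁻⁵ × 745×10³ m = 74.1 m/s:
V = [−fR + √((fR)² + 4 fR V_g)]/2 = [−74.1 + √(74.1² + 4×74.1×10.1)]/2 = 8.98 m/s
Subgeostrophic (V < V_g = 10.1 m/s), as expected around a low.

8.98 m/s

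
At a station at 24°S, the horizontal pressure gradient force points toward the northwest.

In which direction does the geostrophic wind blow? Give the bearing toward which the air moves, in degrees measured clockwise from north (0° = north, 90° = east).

225°

The pressure-gradient force points toward the northwest (bearing 315°).
Geostrophic balance: in the Southern Hemisphere the Coriolis force deflects motion to the left, so the geostrophic wind blows 90° to the left of the pressure-gradient force (low pressure on the right).
Rotating 315° by 90° counterclockwise gives 225° — the wind blows toward the southwest.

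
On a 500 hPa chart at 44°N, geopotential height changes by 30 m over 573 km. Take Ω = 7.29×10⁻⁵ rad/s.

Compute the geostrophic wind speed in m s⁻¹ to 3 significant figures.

5.07 m s⁻¹

Coriolis parameter at 44°N:
f = 2Ω sin φ = 2 × 7.29×10⁻⁵ × sin 44° = 1.01×10⁻⁴ s⁻¹
Height gradient: |∂Z/∂n| = 30 m / 573000 m = 5.24×10⁻⁵
On a pressure surface, geostrophic balance gives V_g = (g/f)|∂Z/∂n|:
V_g = 9.81 × 5.24×10⁻⁵ / 1.01×10⁻⁴ = 5.07 m/s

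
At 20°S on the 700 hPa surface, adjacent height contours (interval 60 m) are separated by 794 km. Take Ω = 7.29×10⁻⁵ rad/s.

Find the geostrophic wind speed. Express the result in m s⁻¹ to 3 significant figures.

14.9 m s⁻¹

Coriolis parameter at 20°S:
f = 2Ω sin φ = 2 × 7.29×10⁻⁵ × sin 20° = 4.99×10⁻⁵ s⁻¹
Height gradient: |∂Z/∂n| = 60 m / 794000 m = 7.56×10⁻⁵
On a pressure surface, geostrophic balance gives V_g = (g/f)|∂Z/∂n|:
V_g = 9.81 × 7.56×10⁻⁵ / 4.99×10⁻⁵ = 14.9 m/s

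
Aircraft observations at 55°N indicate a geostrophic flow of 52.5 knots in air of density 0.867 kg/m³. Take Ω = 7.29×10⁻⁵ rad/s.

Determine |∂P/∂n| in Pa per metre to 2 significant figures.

2.8×10⁻³ Pa/m

Coriolis parameter at 55°N:
f = 2Ω sin φ = 2 × 7.29×10⁻⁵ × sin 55° = 1.19×10⁻⁴ s⁻¹
Wind speed in SI: 52.5 knots = 27.0 m/s
Geostrophic balance rearranged: |∂P/∂n| = f ρ V_g
|∂P/∂n| = 1.19×10⁻⁴ × 0.867 × 27.0 = 2.80×10⁻³ Pa/m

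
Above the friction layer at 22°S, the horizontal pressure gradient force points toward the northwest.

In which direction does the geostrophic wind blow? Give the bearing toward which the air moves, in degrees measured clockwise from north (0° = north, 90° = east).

225°

The pressure-gradient force points toward the northwest (bearing 315°).
Geostrophic balance: in the Southern Hemisphere the Coriolis force deflects motion to the left, so the geostrophic wind blows 90° to the left of the pressure-gradient force (low pressure on the right).
Rotating 315° by 90° counterclockwise gives 225° — the wind blows toward the southwest.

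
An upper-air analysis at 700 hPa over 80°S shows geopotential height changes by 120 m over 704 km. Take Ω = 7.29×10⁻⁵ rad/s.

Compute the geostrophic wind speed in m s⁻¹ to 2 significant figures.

Coriolis parameter at 80°S:
f = 2Ω sin φ = 2 × 7.29×10⁻⁵ × sin 80° = 1.44×10⁻⁴ s⁻¹
Height gradient: |∂Z/∂n| = 120 m / 704000 m = 1.70×10⁻⁴
On a pressure surface, geostrophic balance gives V_g = (g/f)|∂Z/∂n|:
V_g = 9.81 × 1.70×10⁻⁴ / 1.44×10⁻⁴ = 11.6 m/s

12 m s⁻¹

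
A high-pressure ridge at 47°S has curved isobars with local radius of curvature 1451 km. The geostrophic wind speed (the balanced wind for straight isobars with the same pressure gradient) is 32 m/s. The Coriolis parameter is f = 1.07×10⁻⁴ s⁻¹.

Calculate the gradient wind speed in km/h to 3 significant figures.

Around a high, pressure-gradient force acts outward with centrifugal, so Coriolis balances both:
fV = (1/ρ)|∂P/∂n| + V²/R  →  V² − fR·V + fR·V_g = 0
With fR = 1.07×10⁻⁴ × 1451×10³ m = 155 m/s:
V = [fR − √((fR)² − 4 fR V_g)]/2 = [155 − √(155² − 4×155×32)]/2 = 45.1 m/s
Supergeostrophic (V > V_g = 32 m/s), as expected around a high.
Converting: 45.1 m/s × 3.6 = 162 km/h

162 km/h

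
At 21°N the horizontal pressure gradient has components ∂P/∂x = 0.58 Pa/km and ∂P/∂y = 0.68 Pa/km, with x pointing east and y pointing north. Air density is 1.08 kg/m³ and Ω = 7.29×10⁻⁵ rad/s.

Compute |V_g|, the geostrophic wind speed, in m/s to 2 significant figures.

Coriolis parameter at 21°N:
f = 2Ω sin φ = 2 × 7.29×10⁻⁵ × sin 21° = 5.23×10⁻⁵ s⁻¹
Component geostrophic relations (x east, y north):
u_g = −(1/(fρ)) ∂P/∂y,  v_g = (1/(fρ)) ∂P/∂x
u_g = −(0.68×10⁻³)/(5.23×10⁻⁵ × 1.08) = −12.1 m/s;  v_g = (0.58×10⁻³)/(5.23×10⁻⁵ × 1.08) = 10.3 m/s
|V_g| = √(u_g² + v_g²) = 15.8 m/s

16 m/s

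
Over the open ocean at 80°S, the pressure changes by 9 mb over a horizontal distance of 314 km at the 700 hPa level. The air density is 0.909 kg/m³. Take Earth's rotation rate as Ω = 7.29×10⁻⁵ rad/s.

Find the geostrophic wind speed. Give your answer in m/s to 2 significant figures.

Coriolis parameter at 80°S:
f = 2Ω sin φ = 2 × 7.29×10⁻⁵ × sin 80° = 1.44×10⁻⁴ s⁻¹
Pressure gradient: |∂P/∂n| = 900 Pa / 314000 m = 2.87×10⁻³ Pa/m
Geostrophic balance (pressure-gradient force = Coriolis force):
V_g = (1/(fρ)) |∂P/∂n| = 2.87×10⁻³ / (1.44×10⁻⁴ × 0.909) = 22.0 m/s

22 m/s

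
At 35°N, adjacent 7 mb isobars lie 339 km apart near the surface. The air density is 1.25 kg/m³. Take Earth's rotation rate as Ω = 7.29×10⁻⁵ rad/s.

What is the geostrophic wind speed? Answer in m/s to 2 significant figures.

Coriolis parameter at 35°N:
f = 2Ω sin φ = 2 × 7.29×10⁻⁵ × sin 35° = 8.36×10⁻⁵ s⁻¹
Pressure gradient: |∂P/∂n| = 700 Pa / 339000 m = 2.06×10⁻³ Pa/m
Geostrophic balance (pressure-gradient force = Coriolis force):
V_g = (1/(fρ)) |∂P/∂n| = 2.06×10⁻³ / (8.36×10⁻⁵ × 1.25) = 19.8 m/s

20 m/s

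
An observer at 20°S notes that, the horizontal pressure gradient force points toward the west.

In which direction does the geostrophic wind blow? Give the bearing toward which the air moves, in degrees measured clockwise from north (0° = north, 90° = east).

The pressure-gradient force points toward the west (bearing 270°).
Geostrophic balance: in the Southern Hemisphere the Coriolis force deflects motion to the left, so the geostrophic wind blows 90° to the left of the pressure-gradient force (low pressure on the right).
Rotating 270° by 90° counterclockwise gives 180° — the wind blows toward the south.

180°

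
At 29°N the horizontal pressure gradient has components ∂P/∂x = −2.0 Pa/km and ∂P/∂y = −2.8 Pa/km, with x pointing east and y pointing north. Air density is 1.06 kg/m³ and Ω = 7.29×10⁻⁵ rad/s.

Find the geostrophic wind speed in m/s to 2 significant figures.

46 m/s

Coriolis parameter at 29°N:
f = 2Ω sin φ = 2 × 7.29×10⁻⁵ × sin 29° = 7.07×10⁻⁵ s⁻¹
Component geostrophic relations (x east, y north):
u_g = −(1/(fρ)) ∂P/∂y,  v_g = (1/(fρ)) ∂P/∂x
u_g = −(−2.8×10⁻³)/(7.07×10⁻⁵ × 1.06) = 37.4 m/s;  v_g = (−2.0×10⁻³)/(7.07×10⁻⁵ × 1.06) = −26.7 m/s
|V_g| = √(u_g² + v_g²) = 45.9 m/s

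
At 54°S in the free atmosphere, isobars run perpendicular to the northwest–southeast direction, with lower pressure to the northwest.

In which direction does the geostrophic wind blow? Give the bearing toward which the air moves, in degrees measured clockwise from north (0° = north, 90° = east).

The pressure-gradient force points toward the northwest (bearing 315°).
Geostrophic balance: in the Southern Hemisphere the Coriolis force deflects motion to the left, so the geostrophic wind blows 90° to the left of the pressure-gradient force (low pressure on the right).
Rotating 315° by 90° counterclockwise gives 225° — the wind blows toward the southwest.

225°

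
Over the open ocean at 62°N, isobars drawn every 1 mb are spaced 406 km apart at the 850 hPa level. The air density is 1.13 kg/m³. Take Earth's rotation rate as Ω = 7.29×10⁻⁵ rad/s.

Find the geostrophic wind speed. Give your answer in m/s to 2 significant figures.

Coriolis parameter at 62°N:
f = 2Ω sin φ = 2 × 7.29×10⁻⁵ × sin 62° = 1.29×10⁻⁴ s⁻¹
Pressure gradient: |∂P/∂n| = 100 Pa / 406000 m = 2.46×10⁻⁴ Pa/m
Geostrophic balance (pressure-gradient force = Coriolis force):
V_g = (1/(fρ)) |∂P/∂n| = 2.46×10⁻⁴ / (1.29×10⁻⁴ × 1.13) = 1.69 m/s

1.7 m/s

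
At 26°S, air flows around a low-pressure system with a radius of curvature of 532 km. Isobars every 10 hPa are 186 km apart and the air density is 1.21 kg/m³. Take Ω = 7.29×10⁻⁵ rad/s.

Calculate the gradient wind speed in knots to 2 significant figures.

Coriolis parameter at 26°S:
f = 2Ω sin φ = 2 × 7.29×10⁻⁵ × sin 26° = 6.39×10⁻⁵ s⁻¹
Pressure gradient: |∂P/∂n| = 1000 Pa / 186000 m = 5.38×10⁻³ Pa/m
Geostrophic speed: V_g = |∂P/∂n|/(fρ) = 5.38×10⁻³/(6.39×10⁻⁵ × 1.21) = 69.5 m/s
Around a low, centrifugal force acts outward with Coriolis, so pressure-gradient force balances both:
(1/ρ)|∂P/∂n| = fV + V²/R  →  V² + fR·V − fR·V_g = 0
With fR = 6.39×10⁻⁵ × 532×10³ m = 34.0 m/s:
V = [−fR + √((fR)² + 4 fR V_g)]/2 = [−34.0 + √(34.0² + 4×34.0×69.5)]/2 = 34.5 m/s
Subgeostrophic (V < V_g = 69.5 m/s), as expected around a low.
Converting: 34.5 m/s × 1.944 = 67 knots

67 knots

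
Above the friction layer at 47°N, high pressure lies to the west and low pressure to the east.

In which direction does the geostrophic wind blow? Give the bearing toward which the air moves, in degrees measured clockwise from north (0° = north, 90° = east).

180°

The pressure-gradient force points toward the east (bearing 090°).
Geostrophic balance: in the Northern Hemisphere the Coriolis force deflects motion to the right, so the geostrophic wind blows 90° to the right of the pressure-gradient force (low pressure on the left).
Rotating 090° by 90° clockwise gives 180° — the wind blows toward the south.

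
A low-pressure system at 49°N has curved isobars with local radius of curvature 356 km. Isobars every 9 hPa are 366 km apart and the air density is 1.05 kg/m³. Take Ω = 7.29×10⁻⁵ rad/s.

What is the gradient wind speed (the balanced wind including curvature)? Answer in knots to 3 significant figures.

Coriolis parameter at 49°N:
f = 2Ω sin φ = 2 × 7.29×10⁻⁵ × sin 49° = 1.10×10⁻⁴ s⁻¹
Pressure gradient: |∂P/∂n| = 900 Pa / 366000 m = 2.46×10⁻³ Pa/m
Geostrophic speed: V_g = |∂P/∂n|/(fρ) = 2.46×10⁻³/(1.10×10⁻⁴ × 1.05) = 21.3 m/s
Around a low, centrifugal force acts outward with Coriolis, so pressure-gradient force balances both:
(1/ρ)|∂P/∂n| = fV + V²/R  →  V² + fR·V − fR·V_g = 0
With fR = 1.10×10⁻⁴ × 356×10³ m = 39.2 m/s:
V = [−fR + √((fR)² + 4 fR V_g)]/2 = [−39.2 + √(39.2² + 4×39.2×21.3)]/2 = 15.3 m/s
Subgeostrophic (V < V_g = 21.3 m/s), as expected around a low.
Converting: 15.3 m/s × 1.944 = 29.7 knots

29.7 knots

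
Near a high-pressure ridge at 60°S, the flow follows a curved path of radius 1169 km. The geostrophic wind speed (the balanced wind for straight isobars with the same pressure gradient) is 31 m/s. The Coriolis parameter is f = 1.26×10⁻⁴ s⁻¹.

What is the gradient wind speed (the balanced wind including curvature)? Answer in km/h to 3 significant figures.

Around a high, pressure-gradient force acts outward with centrifugal, so Coriolis balances both:
fV = (1/ρ)|∂P/∂n| + V²/R  →  V² − fR·V + fR·V_g = 0
With fR = 1.26×10⁻⁴ × 1169×10³ m = 147 m/s:
V = [fR − √((fR)² − 4 fR V_g)]/2 = [147 − √(147² − 4×147×31)]/2 = 44.4 m/s
Supergeostrophic (V > V_g = 31 m/s), as expected around a high.
Converting: 44.4 m/s × 3.6 = 160 km/h

160 km/h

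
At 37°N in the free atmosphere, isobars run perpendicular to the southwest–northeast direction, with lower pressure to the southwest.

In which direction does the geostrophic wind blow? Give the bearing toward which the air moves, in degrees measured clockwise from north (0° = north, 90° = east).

315°

The pressure-gradient force points toward the southwest (bearing 225°).
Geostrophic balance: in the Northern Hemisphere the Coriolis force deflects motion to the right, so the geostrophic wind blows 90° to the right of the pressure-gradient force (low pressure on the left).
Rotating 225° by 90° clockwise gives 315° — the wind blows toward the northwest.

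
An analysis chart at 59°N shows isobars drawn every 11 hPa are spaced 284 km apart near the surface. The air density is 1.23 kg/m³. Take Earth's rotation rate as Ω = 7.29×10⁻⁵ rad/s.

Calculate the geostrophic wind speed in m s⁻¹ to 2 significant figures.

25 m s⁻¹

Coriolis parameter at 59°N:
f = 2Ω sin φ = 2 × 7.29×10⁻⁵ × sin 59° = 1.25×10⁻⁴ s⁻¹
Pressure gradient: |∂P/∂n| = 1100 Pa / 284000 m = 3.87×10⁻³ Pa/m
Geostrophic balance (pressure-gradient force = Coriolis force):
V_g = (1/(fρ)) |∂P/∂n| = 3.87×10⁻³ / (1.25×10⁻⁴ × 1.23) = 25.2 m/s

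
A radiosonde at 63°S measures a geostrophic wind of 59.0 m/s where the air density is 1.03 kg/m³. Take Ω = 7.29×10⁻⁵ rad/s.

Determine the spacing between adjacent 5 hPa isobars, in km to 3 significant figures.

Coriolis parameter at 63°S:
f = 2Ω sin φ = 2 × 7.29×10⁻⁵ × sin 63° = 1.30×10⁻⁴ s⁻¹
Geostrophic balance rearranged: |∂P/∂n| = f ρ V_g
|∂P/∂n| = 1.30×10⁻⁴ × 1.03 × 59.0 = 7.89×10⁻³ Pa/m
Isobar spacing: Δn = ΔP/|∂P/∂n| = 500 Pa / 7.89×10⁻³ Pa/m = 63335 m ≈ 63.3 km

63.3 km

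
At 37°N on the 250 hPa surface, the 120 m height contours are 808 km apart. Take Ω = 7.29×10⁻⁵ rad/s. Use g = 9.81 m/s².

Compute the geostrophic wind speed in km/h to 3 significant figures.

Coriolis parameter at 37°N:
f = 2Ω sin φ = 2 × 7.29×10⁻⁵ × sin 37° = 8.77×10⁻⁵ s⁻¹
Height gradient: |∂Z/∂n| = 120 m / 808000 m = 1.49×10⁻⁴
On a pressure surface, geostrophic balance gives V_g = (g/f)|∂Z/∂n|:
V_g = 9.81 × 1.49×10⁻⁴ / 8.77×10⁻⁵ = 16.6 m/s
Converting: 16.6 m/s × 3.6 = 59.8 km/h

59.8 km/h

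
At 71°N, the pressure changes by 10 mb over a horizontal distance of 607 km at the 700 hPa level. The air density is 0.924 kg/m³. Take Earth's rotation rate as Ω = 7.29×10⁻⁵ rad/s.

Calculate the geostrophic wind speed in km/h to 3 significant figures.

Coriolis parameter at 71°N:
f = 2Ω sin φ = 2 × 7.29×10⁻⁵ × sin 71° = 1.38×10⁻⁴ s⁻¹
Pressure gradient: |∂P/∂n| = 1000 Pa / 607000 m = 1.65×10⁻³ Pa/m
Geostrophic balance (pressure-gradient force = Coriolis force):
V_g = (1/(fρ)) |∂P/∂n| = 1.65×10⁻³ / (1.38×10⁻⁴ × 0.924) = 12.9 m/s
Converting: 12.9 m/s × 3.6 = 46.6 km/h

46.6 km/h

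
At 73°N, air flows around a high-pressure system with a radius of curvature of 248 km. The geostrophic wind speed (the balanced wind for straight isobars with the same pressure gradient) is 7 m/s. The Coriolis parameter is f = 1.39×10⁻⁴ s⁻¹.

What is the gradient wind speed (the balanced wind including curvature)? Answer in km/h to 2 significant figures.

Around a high, pressure-gradient force acts outward with centrifugal, so Coriolis balances both:
fV = (1/ρ)|∂P/∂n| + V²/R  →  V² − fR·V + fR·V_g = 0
With fR = 1.39×10⁻⁴ × 248×10³ m = 34.5 m/s:
V = [fR − √((fR)² − 4 fR V_g)]/2 = [34.5 − √(34.5² − 4×34.5×7)]/2 = 9.77 m/s
Supergeostrophic (V > V_g = 7 m/s), as expected around a high.
Converting: 9.77 m/s × 3.6 = 35 km/h

35 km/h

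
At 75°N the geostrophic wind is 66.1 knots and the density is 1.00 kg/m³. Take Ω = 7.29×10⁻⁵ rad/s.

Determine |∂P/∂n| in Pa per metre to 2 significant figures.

Coriolis parameter at 75°N:
f = 2Ω sin φ = 2 × 7.29×10⁻⁵ × sin 75° = 1.41×10⁻⁴ s⁻¹
Wind speed in SI: 66.1 knots = 34.0 m/s
Geostrophic balance rearranged: |∂P/∂n| = f ρ V_g
|∂P/∂n| = 1.41×10⁻⁴ × 1.00 × 34.0 = 4.79×10⁻³ Pa/m

4.8×10⁻³ Pa/m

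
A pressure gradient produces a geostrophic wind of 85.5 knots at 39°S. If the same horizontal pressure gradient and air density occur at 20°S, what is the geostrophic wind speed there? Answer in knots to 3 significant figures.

With the same pressure gradient and density, V_g ∝ 1/f ∝ 1/sin φ.
V₂ = V₁ · sin φ₁ / sin φ₂ = 85.5 × sin 39° / sin 20°
V₂ = 85.5 × 0.6293/0.3420 = 157 knots

157 knots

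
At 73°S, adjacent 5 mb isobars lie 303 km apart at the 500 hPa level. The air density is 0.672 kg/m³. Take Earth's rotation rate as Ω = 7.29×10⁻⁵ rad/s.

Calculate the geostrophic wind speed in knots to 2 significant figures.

Coriolis parameter at 73°S:
f = 2Ω sin φ = 2 × 7.29×10⁻⁵ × sin 73° = 1.39×10⁻⁴ s⁻¹
Pressure gradient: |∂P/∂n| = 500 Pa / 303000 m = 1.65×10⁻³ Pa/m
Geostrophic balance (pressure-gradient force = Coriolis force):
V_g = (1/(fρ)) |∂P/∂n| = 1.65×10⁻³ / (1.39×10⁻⁴ × 0.672) = 17.6 m/s
Converting: 17.6 m/s × 1.944 = 34 knots

34 knots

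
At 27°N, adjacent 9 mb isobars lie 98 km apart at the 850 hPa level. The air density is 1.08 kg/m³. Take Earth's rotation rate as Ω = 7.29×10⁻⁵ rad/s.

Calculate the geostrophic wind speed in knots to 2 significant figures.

250 knots

Coriolis parameter at 27°N:
f = 2Ω sin φ = 2 × 7.29×10⁻⁵ × sin 27° = 6.62×10⁻⁵ s⁻¹
Pressure gradient: |∂P/∂n| = 900 Pa / 98000 m = 9.18×10⁻³ Pa/m
Geostrophic balance (pressure-gradient force = Coriolis force):
V_g = (1/(fρ)) |∂P/∂n| = 9.18×10⁻³ / (6.62×10⁻⁵ × 1.08) = 128 m/s
Converting: 128 m/s × 1.944 = 250 knots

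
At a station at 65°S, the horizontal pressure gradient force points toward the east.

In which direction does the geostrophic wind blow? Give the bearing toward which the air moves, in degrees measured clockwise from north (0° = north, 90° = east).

000°

The pressure-gradient force points toward the east (bearing 090°).
Geostrophic balance: in the Southern Hemisphere the Coriolis force deflects motion to the left, so the geostrophic wind blows 90° to the left of the pressure-gradient force (low pressure on the right).
Rotating 090° by 90° counterclockwise gives 000° — the wind blows toward the north.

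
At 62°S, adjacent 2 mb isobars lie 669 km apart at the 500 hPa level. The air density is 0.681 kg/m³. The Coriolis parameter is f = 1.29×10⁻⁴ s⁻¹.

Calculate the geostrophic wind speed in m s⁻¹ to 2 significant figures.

Pressure gradient: |∂P/∂n| = 200 Pa / 669000 m = 2.99×10⁻⁴ Pa/m
Geostrophic balance (pressure-gradient force = Coriolis force):
V_g = (1/(fρ)) |∂P/∂n| = 2.99×10⁻⁴ / (1.29×10⁻⁴ × 0.681) = 3.40 m/s

3.4 m s⁻¹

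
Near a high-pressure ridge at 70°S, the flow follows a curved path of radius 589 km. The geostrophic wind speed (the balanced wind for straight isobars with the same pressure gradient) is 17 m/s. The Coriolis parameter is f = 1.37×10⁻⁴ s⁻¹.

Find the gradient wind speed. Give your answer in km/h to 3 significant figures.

87.6 km/h

Around a high, pressure-gradient force acts outward with centrifugal, so Coriolis balances both:
fV = (1/ρ)|∂P/∂n| + V²/R  →  V² − fR·V + fR·V_g = 0
With fR = 1.37×10⁻⁴ × 589×10³ m = 80.7 m/s:
V = [fR − √((fR)² − 4 fR V_g)]/2 = [80.7 − √(80.7² − 4×80.7×17)]/2 = 24.3 m/s
Supergeostrophic (V > V_g = 17 m/s), as expected around a high.
Converting: 24.3 m/s × 3.6 = 87.6 km/h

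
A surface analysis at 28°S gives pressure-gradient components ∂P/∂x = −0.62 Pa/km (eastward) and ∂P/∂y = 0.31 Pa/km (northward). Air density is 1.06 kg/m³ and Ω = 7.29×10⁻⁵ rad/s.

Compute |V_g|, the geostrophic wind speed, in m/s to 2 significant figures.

Coriolis parameter at 28°S:
f = 2Ω sin φ = 2 × 7.29×10⁻⁵ × sin 28° = 6.84×10⁻⁵ s⁻¹
In the Southern Hemisphere f is negative: f = −6.84×10⁻⁵ s⁻¹.
Component geostrophic relations (x east, y north):
u_g = −(1/(fρ)) ∂P/∂y,  v_g = (1/(fρ)) ∂P/∂x
u_g = −(0.31×10⁻³)/(−6.84×10⁻⁵ × 1.06) = 4.27 m/s;  v_g = (−0.62×10⁻³)/(−6.84×10⁻⁵ × 1.06) = 8.55 m/s
|V_g| = √(u_g² + v_g²) = 9.55 m/s

9.6 m/s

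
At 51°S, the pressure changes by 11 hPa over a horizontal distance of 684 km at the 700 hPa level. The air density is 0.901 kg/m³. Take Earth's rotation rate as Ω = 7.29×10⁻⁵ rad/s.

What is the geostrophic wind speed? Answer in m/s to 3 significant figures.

Coriolis parameter at 51°S:
f = 2Ω sin φ = 2 × 7.29×10⁻⁵ × sin 51° = 1.13×10⁻⁴ s⁻¹
Pressure gradient: |∂P/∂n| = 1100 Pa / 684000 m = 1.61×10⁻³ Pa/m
Geostrophic balance (pressure-gradient force = Coriolis force):
V_g = (1/(fρ)) |∂P/∂n| = 1.61×10⁻³ / (1.13×10⁻⁴ × 0.901) = 15.8 m/s

15.8 m/s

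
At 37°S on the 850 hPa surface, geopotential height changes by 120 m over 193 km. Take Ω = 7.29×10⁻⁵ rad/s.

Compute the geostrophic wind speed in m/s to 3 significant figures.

Coriolis parameter at 37°S:
f = 2Ω sin φ = 2 × 7.29×10⁻⁵ × sin 37° = 8.77×10⁻⁵ s⁻¹
Height gradient: |∂Z/∂n| = 120 m / 193000 m = 6.22×10⁻⁴
On a pressure surface, geostrophic balance gives V_g = (g/f)|∂Z/∂n|:
V_g = 9.81 × 6.22×10⁻⁴ / 8.77×10⁻⁵ = 69.5 m/s

69.5 m/s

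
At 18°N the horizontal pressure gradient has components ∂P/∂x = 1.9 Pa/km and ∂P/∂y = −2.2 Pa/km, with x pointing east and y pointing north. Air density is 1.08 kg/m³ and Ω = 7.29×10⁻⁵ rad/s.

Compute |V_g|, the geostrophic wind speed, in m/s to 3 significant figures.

Coriolis parameter at 18°N:
f = 2Ω sin φ = 2 × 7.29×10⁻⁵ × sin 18° = 4.51×10⁻⁵ s⁻¹
Component geostrophic relations (x east, y north):
u_g = −(1/(fρ)) ∂P/∂y,  v_g = (1/(fρ)) ∂P/∂x
u_g = −(−2.2×10⁻³)/(4.51×10⁻⁵ × 1.08) = 45.2 m/s;  v_g = (1.9×10⁻³)/(4.51×10⁻⁵ × 1.08) = 39.0 m/s
|V_g| = √(u_g² + v_g²) = 59.7 m/s

59.7 m/s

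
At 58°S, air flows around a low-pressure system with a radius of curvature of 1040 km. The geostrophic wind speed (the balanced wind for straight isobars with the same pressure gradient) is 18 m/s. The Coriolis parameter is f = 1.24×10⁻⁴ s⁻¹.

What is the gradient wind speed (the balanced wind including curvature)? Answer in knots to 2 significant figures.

31 knots

Around a low, centrifugal force acts outward with Coriolis, so pressure-gradient force balances both:
(1/ρ)|∂P/∂n| = fV + V²/R  →  V² + fR·V − fR·V_g = 0
With fR = 1.24×10⁻⁴ × 1040×10³ m = 129 m/s:
V = [−fR + √((fR)² + 4 fR V_g)]/2 = [−129 + √(129² + 4×129×18)]/2 = 16 m/s
Subgeostrophic (V < V_g = 18 m/s), as expected around a low.
Converting: 16 m/s × 1.944 = 31 knots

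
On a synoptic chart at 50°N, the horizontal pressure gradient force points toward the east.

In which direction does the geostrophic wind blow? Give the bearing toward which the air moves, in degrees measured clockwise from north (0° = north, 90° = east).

The pressure-gradient force points toward the east (bearing 090°).
Geostrophic balance: in the Northern Hemisphere the Coriolis force deflects motion to the right, so the geostrophic wind blows 90° to the right of the pressure-gradient force (low pressure on the left).
Rotating 090° by 90° clockwise gives 180° — the wind blows toward the south.

180°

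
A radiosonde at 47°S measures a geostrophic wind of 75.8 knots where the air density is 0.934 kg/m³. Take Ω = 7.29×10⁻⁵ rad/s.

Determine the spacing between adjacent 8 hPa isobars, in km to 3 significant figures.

Coriolis parameter at 47°S:
f = 2Ω sin φ = 2 × 7.29×10⁻⁵ × sin 47° = 1.07×10⁻⁴ s⁻¹
Wind speed in SI: 75.8 knots = 39.0 m/s
Geostrophic balance rearranged: |∂P/∂n| = f ρ V_g
|∂P/∂n| = 1.07×10⁻⁴ × 0.934 × 39.0 = 3.88×10⁻³ Pa/m
Isobar spacing: Δn = ΔP/|∂P/∂n| = 800 Pa / 3.88×10⁻³ Pa/m = 205992 m ≈ 206 km

206 km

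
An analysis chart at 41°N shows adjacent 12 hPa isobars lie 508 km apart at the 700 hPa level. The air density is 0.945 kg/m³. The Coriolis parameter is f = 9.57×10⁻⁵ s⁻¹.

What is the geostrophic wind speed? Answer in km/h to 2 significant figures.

Pressure gradient: |∂P/∂n| = 1200 Pa / 508000 m = 2.36×10⁻³ Pa/m
Geostrophic balance (pressure-gradient force = Coriolis force):
V_g = (1/(fρ)) |∂P/∂n| = 2.36×10⁻³ / (9.57×10⁻⁵ × 0.945) = 26.1 m/s
Converting: 26.1 m/s × 3.6 = 94 km/h

94 km/h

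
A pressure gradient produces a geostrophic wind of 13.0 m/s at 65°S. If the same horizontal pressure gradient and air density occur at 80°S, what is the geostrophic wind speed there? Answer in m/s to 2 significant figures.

12 m/s

With the same pressure gradient and density, V_g ∝ 1/f ∝ 1/sin φ.
V₂ = V₁ · sin φ₁ / sin φ₂ = 13.0 × sin 65° / sin 80°
V₂ = 13.0 × 0.9063/0.9848 = 12 m/s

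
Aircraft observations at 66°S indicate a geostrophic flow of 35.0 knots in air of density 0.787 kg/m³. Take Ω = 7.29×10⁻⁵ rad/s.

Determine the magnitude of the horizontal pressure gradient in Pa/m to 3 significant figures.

Coriolis parameter at 66°S:
f = 2Ω sin φ = 2 × 7.29×10⁻⁵ × sin 66° = 1.33×10⁻⁴ s⁻¹
Wind speed in SI: 35.0 knots = 18.0 m/s
Geostrophic balance rearranged: |∂P/∂n| = f ρ V_g
|∂P/∂n| = 1.33×10⁻⁴ × 0.787 × 18.0 = 1.89×10⁻³ Pa/m

1.89×10⁻³ Pa/m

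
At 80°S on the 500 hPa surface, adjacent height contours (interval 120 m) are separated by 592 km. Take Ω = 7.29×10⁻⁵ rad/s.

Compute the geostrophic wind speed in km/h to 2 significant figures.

50 km/h

Coriolis parameter at 80°S:
f = 2Ω sin φ = 2 × 7.29×10⁻⁵ × sin 80° = 1.44×10⁻⁴ s⁻¹
Height gradient: |∂Z/∂n| = 120 m / 592000 m = 2.03×10⁻⁴
On a pressure surface, geostrophic balance gives V_g = (g/f)|∂Z/∂n|:
V_g = 9.81 × 2.03×10⁻⁴ / 1.44×10⁻⁴ = 13.8 m/s
Converting: 13.8 m/s × 3.6 = 50 km/h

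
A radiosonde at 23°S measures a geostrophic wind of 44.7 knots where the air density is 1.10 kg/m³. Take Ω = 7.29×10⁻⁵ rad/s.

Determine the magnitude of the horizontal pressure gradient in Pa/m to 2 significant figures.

1.4×10⁻³ Pa/m

Coriolis parameter at 23°S:
f = 2Ω sin φ = 2 × 7.29×10⁻⁵ × sin 23° = 5.70×10⁻⁵ s⁻¹
Wind speed in SI: 44.7 knots = 23.0 m/s
Geostrophic balance rearranged: |∂P/∂n| = f ρ V_g
|∂P/∂n| = 5.70×10⁻⁵ × 1.10 × 23.0 = 1.44×10⁻³ Pa/m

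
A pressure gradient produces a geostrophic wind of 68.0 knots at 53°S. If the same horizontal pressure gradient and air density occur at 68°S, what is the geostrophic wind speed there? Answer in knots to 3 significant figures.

58.6 knots

With the same pressure gradient and density, V_g ∝ 1/f ∝ 1/sin φ.
V₂ = V₁ · sin φ₁ / sin φ₂ = 68.0 × sin 53° / sin 68°
V₂ = 68.0 × 0.7986/0.9272 = 58.6 knots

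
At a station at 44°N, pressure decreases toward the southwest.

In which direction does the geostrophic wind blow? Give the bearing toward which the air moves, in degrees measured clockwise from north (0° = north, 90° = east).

The pressure-gradient force points toward the southwest (bearing 225°).
Geostrophic balance: in the Northern Hemisphere the Coriolis force deflects motion to the right, so the geostrophic wind blows 90° to the right of the pressure-gradient force (low pressure on the left).
Rotating 225° by 90° clockwise gives 315° — the wind blows toward the northwest.

315°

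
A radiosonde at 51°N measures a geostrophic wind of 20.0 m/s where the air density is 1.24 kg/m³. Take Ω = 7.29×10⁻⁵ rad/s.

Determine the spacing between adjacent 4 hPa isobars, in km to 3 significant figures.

Coriolis parameter at 51°N:
f = 2Ω sin φ = 2 × 7.29×10⁻⁵ × sin 51° = 1.13×10⁻⁴ s⁻¹
Geostrophic balance rearranged: |∂P/∂n| = f ρ V_g
|∂P/∂n| = 1.13×10⁻⁴ × 1.24 × 20.0 = 2.81×10⁻³ Pa/m
Isobar spacing: Δn = ΔP/|∂P/∂n| = 400 Pa / 2.81×10⁻³ Pa/m = 142347 m ≈ 142 km

142 km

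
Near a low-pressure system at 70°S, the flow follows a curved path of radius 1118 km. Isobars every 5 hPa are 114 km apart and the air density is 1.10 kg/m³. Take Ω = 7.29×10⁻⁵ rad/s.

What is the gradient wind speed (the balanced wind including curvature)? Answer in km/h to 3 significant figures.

90.1 km/h

Coriolis parameter at 70°S:
f = 2Ω sin φ = 2 × 7.29×10⁻⁵ × sin 70° = 1.37×10⁻⁴ s⁻¹
Pressure gradient: |∂P/∂n| = 500 Pa / 114000 m = 4.39×10⁻³ Pa/m
Geostrophic speed: V_g = |∂P/∂n|/(fρ) = 4.39×10⁻³/(1.37×10⁻⁴ × 1.10) = 29.1 m/s
Around a low, centrifugal force acts outward with Coriolis, so pressure-gradient force balances both:
(1/ρ)|∂P/∂n| = fV + V²/R  →  V² + fR·V − fR·V_g = 0
With fR = 1.37×10⁻⁴ × 1118×10³ m = 153 m/s:
V = [−fR + √((fR)² + 4 fR V_g)]/2 = [−153 + √(153² + 4×153×29.1)]/2 = 25 m/s
Subgeostrophic (V < V_g = 29.1 m/s), as expected around a low.
Converting: 25 m/s × 3.6 = 90.1 km/h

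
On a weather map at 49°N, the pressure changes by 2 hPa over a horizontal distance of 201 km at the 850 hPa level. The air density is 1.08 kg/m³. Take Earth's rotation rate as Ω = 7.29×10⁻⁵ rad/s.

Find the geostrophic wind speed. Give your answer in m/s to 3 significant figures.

Coriolis parameter at 49°N:
f = 2Ω sin φ = 2 × 7.29×10⁻⁵ × sin 49° = 1.10×10⁻⁴ s⁻¹
Pressure gradient: |∂P/∂n| = 200 Pa / 201000 m = 9.95×10⁻⁴ Pa/m
Geostrophic balance (pressure-gradient force = Coriolis force):
V_g = (1/(fρ)) |∂P/∂n| = 9.95×10⁻⁴ / (1.10×10⁻⁴ × 1.08) = 8.37 m/s

8.37 m/s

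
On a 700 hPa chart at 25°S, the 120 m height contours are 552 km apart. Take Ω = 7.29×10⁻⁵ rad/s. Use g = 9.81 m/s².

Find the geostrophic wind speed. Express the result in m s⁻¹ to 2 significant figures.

Coriolis parameter at 25°S:
f = 2Ω sin φ = 2 × 7.29×10⁻⁵ × sin 25° = 6.16×10⁻⁵ s⁻¹
Height gradient: |∂Z/∂n| = 120 m / 552000 m = 2.17×10⁻⁴
On a pressure surface, geostrophic balance gives V_g = (g/f)|∂Z/∂n|:
V_g = 9.81 × 2.17×10⁻⁴ / 6.16×10⁻⁵ = 34.6 m/s

35 m s⁻¹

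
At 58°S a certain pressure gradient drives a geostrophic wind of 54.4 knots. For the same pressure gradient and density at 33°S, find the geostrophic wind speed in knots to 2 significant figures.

85 knots

With the same pressure gradient and density, V_g ∝ 1/f ∝ 1/sin φ.
V₂ = V₁ · sin φ₁ / sin φ₂ = 54.4 × sin 58° / sin 33°
V₂ = 54.4 × 0.8480/0.5446 = 85 knots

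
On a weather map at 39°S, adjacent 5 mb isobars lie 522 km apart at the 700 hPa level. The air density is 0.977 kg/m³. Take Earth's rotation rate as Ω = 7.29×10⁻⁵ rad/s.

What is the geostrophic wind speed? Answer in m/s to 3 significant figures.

Coriolis parameter at 39°S:
f = 2Ω sin φ = 2 × 7.29×10⁻⁵ × sin 39° = 9.18×10⁻⁵ s⁻¹
Pressure gradient: |∂P/∂n| = 500 Pa / 522000 m = 9.58×10⁻⁴ Pa/m
Geostrophic balance (pressure-gradient force = Coriolis force):
V_g = (1/(fρ)) |∂P/∂n| = 9.58×10⁻⁴ / (9.18×10⁻⁵ × 0.977) = 10.7 m/s

10.7 m/s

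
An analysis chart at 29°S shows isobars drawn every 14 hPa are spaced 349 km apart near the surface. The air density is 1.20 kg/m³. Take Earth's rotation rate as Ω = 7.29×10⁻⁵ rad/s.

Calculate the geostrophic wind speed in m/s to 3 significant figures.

Coriolis parameter at 29°S:
f = 2Ω sin φ = 2 × 7.29×10⁻⁵ × sin 29° = 7.07×10⁻⁵ s⁻¹
Pressure gradient: |∂P/∂n| = 1400 Pa / 349000 m = 4.01×10⁻³ Pa/m
Geostrophic balance (pressure-gradient force = Coriolis force):
V_g = (1/(fρ)) |∂P/∂n| = 4.01×10⁻³ / (7.07×10⁻⁵ × 1.20) = 47.3 m/s

47.3 m/s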